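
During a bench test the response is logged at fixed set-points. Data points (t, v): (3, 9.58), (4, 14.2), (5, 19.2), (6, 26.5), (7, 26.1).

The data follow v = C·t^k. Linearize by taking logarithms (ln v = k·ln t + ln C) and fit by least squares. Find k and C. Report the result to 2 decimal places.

k = 1.27, C = 2.44

With ln vᵢ as the transformed response and ln tᵢ as the regressor:
AᵀA = [[12.7160, 7.8320]; [7.8320, 5]], rhs = [23.1357, 14.4069]ᵀ  (here Σln t = 7.8320, Σ(ln t)² = 12.7160, Σln v = 14.4069, Σln t·ln v = 23.1357).
Solving (det = 2.2397): k = 1.26960, ln C = 0.89268, so C = exp(0.89268) = 2.44166.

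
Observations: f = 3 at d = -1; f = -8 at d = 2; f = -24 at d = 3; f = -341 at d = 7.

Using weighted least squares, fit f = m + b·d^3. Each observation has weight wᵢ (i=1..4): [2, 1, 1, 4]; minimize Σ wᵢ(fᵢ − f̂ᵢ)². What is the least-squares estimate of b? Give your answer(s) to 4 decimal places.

b = -0.9992

The normal system XᵀWX·[m, b]ᵀ = XᵀWf is [[8, 1405]; [1405, 471391]]·[m, b]ᵀ = [-1390, -468570]ᵀ.
Eliminating b: 471391·(row 1) − 1405·(row 2) gives 1797103·m = 471391·(-1390) − 1405·(-468570) = 3107360, so m = 3107360/1797103.
Then b = ((-468570) − 1405·(3107360/1797103))/471391 = -1795610/1797103.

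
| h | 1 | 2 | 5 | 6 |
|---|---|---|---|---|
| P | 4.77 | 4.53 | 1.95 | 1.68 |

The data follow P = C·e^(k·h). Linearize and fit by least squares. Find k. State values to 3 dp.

k = -0.228

With ln Pᵢ as the transformed response and hᵢ as the regressor:
XᵀX = [[66.0000, 14.0000]; [14.0000, 4]], rhs = [11.0357, 4.2597]ᵀ  (here Σh = 14.0000, Σ(h)² = 66.0000, Σln P = 4.2597, Σh·ln P = 11.0357).
Δ = 66.0000·4 − (14.0000)² = 68.0000; k = (11.0357·4 − 14.0000·4.2597)/68.0000 = -0.22784, ln C = (66.0000·4.2597 − 14.0000·11.0357)/68.0000 = 1.86235.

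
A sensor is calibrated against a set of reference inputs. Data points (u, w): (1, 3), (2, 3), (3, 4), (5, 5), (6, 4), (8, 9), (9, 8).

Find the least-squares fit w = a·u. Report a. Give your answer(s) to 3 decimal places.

The normal equations are: 220·a = 214.
Hence a = 214 / 220 ≈ 0.972727.

a = 0.973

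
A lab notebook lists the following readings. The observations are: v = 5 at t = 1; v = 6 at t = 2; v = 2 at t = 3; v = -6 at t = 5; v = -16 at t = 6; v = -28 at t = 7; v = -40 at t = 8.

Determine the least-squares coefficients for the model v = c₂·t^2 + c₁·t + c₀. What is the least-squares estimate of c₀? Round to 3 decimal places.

c₀ = 2.375

Entries of MᵀM: Σt^2·t^2 = 8516, Σt^2·t = 1232, Σt^2 = 188, Σt·t = 188, Σt = 32, Σ1 = 7.
Right-hand side: Σt^2·v = -4611, Σt·v = -619, Σv = -77.
So MᵀM·[c₂, c₁, c₀]ᵀ = Mᵀv: [[8516, 1232, 188]; [1232, 188, 32]; [188, 32, 7]]·[c₂, c₁, c₀]ᵀ = [-4611, -619, -77]ᵀ.
Row-reducing yields c₂ = -11555/10164, c₁ = 38147/10164, c₀ = 2012/847.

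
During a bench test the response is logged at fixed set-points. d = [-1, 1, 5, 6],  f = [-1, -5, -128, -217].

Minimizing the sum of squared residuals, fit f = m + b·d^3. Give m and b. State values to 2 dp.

Sums needed: Σ1 = 4, Σd^3 = 341, Σd^3·d^3 = 62283.
Moment sums: Σf = -351, Σd^3·f = -62876.
Eliminating b: 62283·(row 1) − 341·(row 2) gives 132851·m = 62283·(-351) − 341·(-62876) = -420617, so m = -420617/132851.
Then b = ((-62876) − 341·(-420617/132851))/62283 = -131813/132851.

m = -3.17, b = -0.99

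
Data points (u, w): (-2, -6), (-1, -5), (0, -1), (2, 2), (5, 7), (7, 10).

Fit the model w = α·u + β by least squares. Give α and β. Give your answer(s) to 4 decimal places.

α = 1.8011, β = -2.1353

Normal-equation sums: Σu·u = 83, Σu = 11, Σ1 = 6.
And Σu·w = 126, Σw = 7.
Eliminating β: 6·(row 1) − 11·(row 2) gives 377·α = 6·126 − 11·7 = 679, so α = 679/377.
Then β = (7 − 11·(679/377))/6 = -805/377.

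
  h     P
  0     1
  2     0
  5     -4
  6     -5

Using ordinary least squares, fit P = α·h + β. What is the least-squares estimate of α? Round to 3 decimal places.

α = -1.055

Compute the Gram sums: Σh·h = 65, Σh = 13, Σ1 = 4.
For MᵀP: Σh·P = -50, ΣP = -8.
Determinant 65·4 − 13² = 91.
α = ((-50)·4 − 13·(-8))/91 = -96/91; β = (65·(-8) − 13·(-50))/91 = 10/7.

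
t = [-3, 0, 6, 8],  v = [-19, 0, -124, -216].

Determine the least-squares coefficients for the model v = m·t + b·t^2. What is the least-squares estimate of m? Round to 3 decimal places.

m = -2.639

From the data, Σt·t = 109, Σt·t^2 = 701, Σt^2·t^2 = 5473.
Moment sums: Σt·v = -2415, Σt^2·v = -18459.
So AᵀA·[m, b]ᵀ = Aᵀv: [[109, 701]; [701, 5473]]·[m, b]ᵀ = [-2415, -18459]ᵀ.
Eliminating b: 5473·(row 1) − 701·(row 2) gives 105156·m = 5473·(-2415) − 701·(-18459) = -277536, so m = -23128/8763.
Then b = ((-18459) − 701·(-23128/8763))/5473 = -26593/8763.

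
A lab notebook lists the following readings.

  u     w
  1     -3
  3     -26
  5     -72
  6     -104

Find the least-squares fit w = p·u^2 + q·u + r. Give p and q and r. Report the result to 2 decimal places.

p = -2.91, q = 0.19, r = -0.30

Forming XᵀX = [[2003, 369, 71]; [369, 71, 15]; [71, 15, 4]] and Xᵀw = [-5781, -1065, -205]ᵀ gives XᵀX·[p, q, r]ᵀ = Xᵀw.
Row-reducing yields p = -2317/796, q = 153/796, r = -121/398.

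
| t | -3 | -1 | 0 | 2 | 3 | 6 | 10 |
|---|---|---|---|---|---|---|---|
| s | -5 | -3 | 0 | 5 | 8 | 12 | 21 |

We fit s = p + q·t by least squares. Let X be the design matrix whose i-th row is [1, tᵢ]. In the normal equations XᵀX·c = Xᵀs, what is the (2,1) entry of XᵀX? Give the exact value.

Row 2 ↔ basis t, column 1 ↔ basis 1, so (XᵀX)_{2,1} = Σᵢ t = (-3)·(1) + (-1)·(1) + (0)·(1) + (2)·(1) + (3)·(1) + (6)·(1) + (10)·(1) = 17.

17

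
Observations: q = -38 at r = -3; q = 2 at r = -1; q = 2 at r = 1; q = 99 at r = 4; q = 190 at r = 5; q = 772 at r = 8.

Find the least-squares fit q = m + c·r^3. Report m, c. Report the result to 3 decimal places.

The normal system AᵀA·[m, c]ᵀ = Aᵀq is [[6, 674]; [674, 282596]]·[m, c]ᵀ = [1027, 426376]ᵀ.
Eliminating c: 282596·(row 1) − 674·(row 2) gives 1241300·m = 282596·1027 − 674·426376 = 2848668, so m = 712167/310325.
Then c = (426376 − 674·(712167/310325))/282596 = 933029/620650.

m = 2.295, c = 1.503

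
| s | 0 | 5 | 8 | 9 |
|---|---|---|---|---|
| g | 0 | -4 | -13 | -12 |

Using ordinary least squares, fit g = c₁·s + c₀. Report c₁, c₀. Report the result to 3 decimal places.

With design matrix M, MᵀM = [[170, 22]; [22, 4]] and Mᵀg = [-232, -29]ᵀ.
Eliminating c₀: 4·(row 1) − 22·(row 2) gives 196·c₁ = 4·(-232) − 22·(-29) = -290, so c₁ = -145/98.
Then c₀ = ((-29) − 22·(-145/98))/4 = 87/98.

c₁ = -1.480, c₀ = 0.888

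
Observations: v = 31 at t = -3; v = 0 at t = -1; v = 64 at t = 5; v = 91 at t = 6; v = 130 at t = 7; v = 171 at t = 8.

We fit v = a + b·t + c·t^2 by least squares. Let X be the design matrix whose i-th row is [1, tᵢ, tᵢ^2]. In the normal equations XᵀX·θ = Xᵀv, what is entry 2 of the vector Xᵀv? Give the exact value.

3051

Entry 2 ↔ basis t, so (Xᵀv)_{2} = Σᵢ (t)·vᵢ = (-3)·(31) + (-1)·(0) + (5)·(64) + (6)·(91) + (7)·(130) + (8)·(171) = 3051.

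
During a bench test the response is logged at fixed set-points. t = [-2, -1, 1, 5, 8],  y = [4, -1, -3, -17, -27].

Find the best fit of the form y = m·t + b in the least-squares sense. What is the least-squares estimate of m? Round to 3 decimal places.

m = -3.025

Compute the Gram sums: Σt·t = 95, Σt = 11, Σ1 = 5.
For Xᵀy: Σt·y = -311, Σy = -44.
Normal equations: [[95, 11]; [11, 5]]·[m, b]ᵀ = [-311, -44]ᵀ.
det = 95·5 − 11² = 354.
m = ((-311)·5 − 11·(-44))/354 = -357/118; b = (95·(-44) − 11·(-311))/354 = -253/118.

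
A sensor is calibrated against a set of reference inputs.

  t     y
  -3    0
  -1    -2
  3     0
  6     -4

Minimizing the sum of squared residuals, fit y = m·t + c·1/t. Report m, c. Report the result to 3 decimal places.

Forming XᵀX = [[55, 4]; [4, 5/4]] and Xᵀy = [-22, 4/3]ᵀ gives XᵀX·[m, c]ᵀ = Xᵀy.
Eliminating c: (5/4)·(row 1) − 4·(row 2) gives (211/4)·m = (5/4)·(-22) − 4·(4/3) = -197/6, so m = -394/633.
Then c = ((4/3) − 4·(-394/633))/(5/4) = 1936/633.

m = -0.622, c = 3.058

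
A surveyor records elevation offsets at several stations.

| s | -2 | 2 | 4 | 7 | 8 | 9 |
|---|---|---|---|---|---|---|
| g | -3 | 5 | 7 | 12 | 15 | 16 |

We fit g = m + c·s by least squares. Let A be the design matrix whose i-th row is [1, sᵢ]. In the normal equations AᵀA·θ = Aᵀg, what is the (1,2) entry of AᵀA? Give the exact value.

Row 1 ↔ basis 1, column 2 ↔ basis s, so (AᵀA)_{1,2} = Σᵢ s = (1)·(-2) + (1)·(2) + (1)·(4) + (1)·(7) + (1)·(8) + (1)·(9) = 28.

28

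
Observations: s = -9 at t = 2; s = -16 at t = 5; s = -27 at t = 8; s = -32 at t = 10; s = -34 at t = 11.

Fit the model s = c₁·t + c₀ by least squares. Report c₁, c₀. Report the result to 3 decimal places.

c₁ = -2.891, c₀ = -2.788

Compute the Gram sums: Σt·t = 314, Σt = 36, Σ1 = 5.
For Xᵀs: Σt·s = -1008, Σs = -118.
So XᵀX·[c₁, c₀]ᵀ = Xᵀs: [[314, 36]; [36, 5]]·[c₁, c₀]ᵀ = [-1008, -118]ᵀ.
Eliminating c₀: 5·(row 1) − 36·(row 2) gives 274·c₁ = 5·(-1008) − 36·(-118) = -792, so c₁ = -396/137.
Then c₀ = ((-118) − 36·(-396/137))/5 = -382/137.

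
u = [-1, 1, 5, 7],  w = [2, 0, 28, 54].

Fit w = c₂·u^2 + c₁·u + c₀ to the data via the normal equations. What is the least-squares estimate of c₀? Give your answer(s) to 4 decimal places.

c₀ = 0.0333

Normal-equation sums: Σu^2·u^2 = 3028, Σu^2·u = 468, Σu^2 = 76, Σu·u = 76, Σu = 12, Σ1 = 4.
For Aᵀw: Σu^2·w = 3348, Σu·w = 516, Σw = 84.
AᵀA·[c₂, c₁, c₀]ᵀ = Aᵀw becomes [[3028, 468, 76]; [468, 76, 12]; [76, 12, 4]]·[c₂, c₁, c₀]ᵀ = [3348, 516, 84]ᵀ.
Inverting the 3×3 Gram matrix, [c₂, c₁, c₀]ᵀ = [7/6, -2/5, 1/30]ᵀ.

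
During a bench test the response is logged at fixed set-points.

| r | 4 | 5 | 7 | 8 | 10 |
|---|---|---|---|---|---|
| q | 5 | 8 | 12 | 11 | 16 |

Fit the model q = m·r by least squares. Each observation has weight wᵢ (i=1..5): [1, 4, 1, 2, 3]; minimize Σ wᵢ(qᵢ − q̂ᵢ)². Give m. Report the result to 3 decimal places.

The normal equations are: 593·m = 920.
(Σwᵢ·r·r = 593, Σwᵢ·r·q = 920.)
m = 920/593 = 1.55143.

m = 1.551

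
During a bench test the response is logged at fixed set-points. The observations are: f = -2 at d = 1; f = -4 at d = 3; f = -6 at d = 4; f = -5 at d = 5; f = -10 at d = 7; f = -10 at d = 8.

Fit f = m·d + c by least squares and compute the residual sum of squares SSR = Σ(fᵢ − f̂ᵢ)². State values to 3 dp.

SSR = 4.030

Entries of AᵀA: Σd·d = 164, Σd = 28, Σ1 = 6.
Moment sums: Σd·f = -213, Σf = -37.
AᵀA·[m, c]ᵀ = Aᵀf becomes [[164, 28]; [28, 6]]·[m, c]ᵀ = [-213, -37]ᵀ.
Δ = 164·6 − 28² = 200.
m = ((-213)·6 − 28·(-37))/200 = -121/100; c = (164·(-37) − 28·(-213))/200 = -13/25.
Residuals: -27/100, 3/20, -16/25, 157/100, -101/100, 1/5; SSR = 403/100.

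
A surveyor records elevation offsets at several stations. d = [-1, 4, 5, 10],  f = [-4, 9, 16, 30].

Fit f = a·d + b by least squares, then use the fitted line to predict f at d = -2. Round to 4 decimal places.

Entries of AᵀA: Σd·d = 142, Σd = 18, Σ1 = 4.
Right-hand side: Σd·f = 420, Σf = 51.
det = 142·4 − 18² = 244.
a = (420·4 − 18·51)/244 = 381/122; b = (142·51 − 18·420)/244 = -159/122.
At d = -2: f̂ = (381/122)·(-2) + (-159/122)·(1) = -921/122.

f̂ = -7.5492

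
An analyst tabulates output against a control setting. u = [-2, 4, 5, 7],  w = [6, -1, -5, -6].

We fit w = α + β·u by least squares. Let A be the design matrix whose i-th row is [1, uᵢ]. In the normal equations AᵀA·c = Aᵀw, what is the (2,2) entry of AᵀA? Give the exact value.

Row 2 ↔ basis u, column 2 ↔ basis u, so (AᵀA)_{2,2} = Σᵢ (u)·(u) = (-2)·(-2) + (4)·(4) + (5)·(5) + (7)·(7) = 94.

94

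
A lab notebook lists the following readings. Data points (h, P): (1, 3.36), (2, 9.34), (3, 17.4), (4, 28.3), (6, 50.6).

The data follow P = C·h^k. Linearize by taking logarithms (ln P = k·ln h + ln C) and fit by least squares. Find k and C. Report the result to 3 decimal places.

k = 1.524, C = 3.318

Linearized form: ln P = k·ln h + ln C. From the 5 transformed points,
Sums: Σln h = 4.9698, Σ(ln h)² = 6.8196, Σln P = 13.5695, Σln h·ln P = 16.3518.
Normal system: [[6.8196, 4.9698]; [4.9698, 5]]·[k, ln C]ᵀ = [16.3518, 13.5695]ᵀ.
Solving (det = 9.3990): k = 1.52368, ln C = 1.19943, so C = exp(1.19943) = 3.31822.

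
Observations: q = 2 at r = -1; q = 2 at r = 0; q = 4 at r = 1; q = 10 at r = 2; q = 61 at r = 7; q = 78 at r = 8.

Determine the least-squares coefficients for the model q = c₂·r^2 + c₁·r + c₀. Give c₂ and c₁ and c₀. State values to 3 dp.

c₂ = 0.995, c₁ = 1.484, c₀ = 2.234

Sums needed: Σr^2·r^2 = 6515, Σr^2·r = 863, Σr^2 = 119, Σr·r = 119, Σr = 17, Σ1 = 6.
Right-hand side: Σr^2·q = 8027, Σr·q = 1073, Σq = 157.
So AᵀA·[c₂, c₁, c₀]ᵀ = Aᵀq: [[6515, 863, 119]; [863, 119, 17]; [119, 17, 6]]·[c₂, c₁, c₀]ᵀ = [8027, 1073, 157]ᵀ.
Inverting the 3×3 Gram matrix, [c₂, c₁, c₀]ᵀ = [3541/3560, 26421/17800, 19879/8900]ᵀ.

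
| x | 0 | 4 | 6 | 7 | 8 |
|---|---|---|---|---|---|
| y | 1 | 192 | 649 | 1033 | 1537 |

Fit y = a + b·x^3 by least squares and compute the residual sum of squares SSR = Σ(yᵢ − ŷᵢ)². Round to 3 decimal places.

AᵀA·[a, b]ᵀ = Aᵀy reads: 5·a + 1135·b = 3412;  1135·a + 430545·b = 1293735.
det = 5·430545 − 1135² = 864500.
a = (3412·430545 − 1135·1293735)/864500 = 18009/24700; b = (5·1293735 − 1135·3412)/864500 = 74173/24700.
Residuals: 6691/24700, -22681/24700, -9077/24700, 13938/6175, -323/260; SSR = 189937/24700.

SSR = 7.690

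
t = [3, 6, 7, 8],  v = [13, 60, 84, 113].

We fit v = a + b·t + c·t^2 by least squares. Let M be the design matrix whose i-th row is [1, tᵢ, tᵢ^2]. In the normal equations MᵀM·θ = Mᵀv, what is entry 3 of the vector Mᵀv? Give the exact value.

13625

Entry 3 ↔ basis t^2, so (Mᵀv)_{3} = Σᵢ (t^2)·vᵢ = (9)·(13) + (36)·(60) + (49)·(84) + (64)·(113) = 13625.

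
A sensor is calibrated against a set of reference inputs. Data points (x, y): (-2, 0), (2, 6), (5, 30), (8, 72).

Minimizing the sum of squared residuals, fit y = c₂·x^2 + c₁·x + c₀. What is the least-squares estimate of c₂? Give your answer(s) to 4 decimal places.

Forming AᵀA = [[4753, 637, 97]; [637, 97, 13]; [97, 13, 4]] and Aᵀy = [5382, 738, 108]ᵀ gives AᵀA·[c₂, c₁, c₀]ᵀ = Aᵀy.
Row-reducing yields c₂ = 991/1034, c₁ = 135/94, c₀ = -10/11.

c₂ = 0.9584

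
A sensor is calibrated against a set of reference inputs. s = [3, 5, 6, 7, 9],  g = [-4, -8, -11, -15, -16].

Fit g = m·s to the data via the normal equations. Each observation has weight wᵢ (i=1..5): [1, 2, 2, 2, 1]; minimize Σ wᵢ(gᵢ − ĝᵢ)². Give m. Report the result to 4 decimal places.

m = -1.8645

XᵀWX·[m]ᵀ = XᵀWg reads: 310·m = -578.
m = (-578)/310 = -1.86452.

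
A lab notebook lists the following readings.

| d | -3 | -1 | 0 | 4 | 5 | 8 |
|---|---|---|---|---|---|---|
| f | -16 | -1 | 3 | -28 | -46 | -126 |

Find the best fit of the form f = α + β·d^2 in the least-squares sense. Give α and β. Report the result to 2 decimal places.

Sums needed: Σ1 = 6, Σd^2 = 115, Σd^2·d^2 = 5059.
And Σf = -214, Σd^2·f = -9807.
AᵀA·[α, β]ᵀ = Aᵀf becomes [[6, 115]; [115, 5059]]·[α, β]ᵀ = [-214, -9807]ᵀ.
det = 6·5059 − 115² = 17129.
α = ((-214)·5059 − 115·(-9807))/17129 = 45179/17129; β = (6·(-9807) − 115·(-214))/17129 = -34232/17129.

α = 2.64, β = -2.00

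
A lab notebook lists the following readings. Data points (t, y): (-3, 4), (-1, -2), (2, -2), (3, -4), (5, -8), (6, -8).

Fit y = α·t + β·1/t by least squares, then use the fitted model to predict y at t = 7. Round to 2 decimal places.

With design matrix A, AᵀA = [[84, 6]; [6, 77/50]] and Aᵀy = [-114, -23/5]ᵀ.
Determinant 84·(77/50) − 6² = 2334/25.
α = ((-114)·(77/50) − 6·(-23/5))/(2334/25) = -1233/778; β = (84·(-23/5) − 6·(-114))/(2334/25) = 1240/389.
At t = 7: ŷ = (-1233/778)·(7) + (1240/389)·(1/7) = -57937/5446.

ŷ = -10.64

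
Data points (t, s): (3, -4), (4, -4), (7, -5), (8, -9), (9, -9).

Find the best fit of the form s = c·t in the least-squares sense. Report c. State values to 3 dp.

The normal equations are: 219·c = -216.
Hence c = -216 / 219 ≈ -0.986301.

c = -0.986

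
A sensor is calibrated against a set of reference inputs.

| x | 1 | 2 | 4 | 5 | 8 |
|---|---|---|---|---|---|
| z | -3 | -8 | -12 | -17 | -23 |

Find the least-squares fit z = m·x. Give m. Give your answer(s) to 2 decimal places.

m = -3.05

Normal-equation sums: Σx·x = 110.
And Σx·z = -336.
So MᵀM·[m]ᵀ = Mᵀz: [[110]]·[m]ᵀ = [-336]ᵀ.
m = (-336)/110 = -3.05455.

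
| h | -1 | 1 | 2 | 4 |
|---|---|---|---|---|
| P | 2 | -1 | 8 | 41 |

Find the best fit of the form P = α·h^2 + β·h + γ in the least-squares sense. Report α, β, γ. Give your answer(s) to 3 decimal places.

Compute the Gram sums: Σh^2·h^2 = 274, Σh^2·h = 72, Σh^2 = 22, Σh·h = 22, Σh = 6, Σ1 = 4.
Right-hand side: Σh^2·P = 689, Σh·P = 177, ΣP = 50.
Row-reducing yields α = 3, β = -15/13, γ = -59/26.

α = 3.000, β = -1.154, γ = -2.269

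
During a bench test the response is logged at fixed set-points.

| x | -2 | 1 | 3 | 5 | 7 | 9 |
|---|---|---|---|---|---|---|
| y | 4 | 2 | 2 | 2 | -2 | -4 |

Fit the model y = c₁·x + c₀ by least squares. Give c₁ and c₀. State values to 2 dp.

The normal system MᵀM·[c₁, c₀]ᵀ = Mᵀy is [[169, 23]; [23, 6]]·[c₁, c₀]ᵀ = [-40, 4]ᵀ.
Determinant 169·6 − 23² = 485.
c₁ = ((-40)·6 − 23·4)/485 = -332/485; c₀ = (169·4 − 23·(-40))/485 = 1596/485.

c₁ = -0.68, c₀ = 3.29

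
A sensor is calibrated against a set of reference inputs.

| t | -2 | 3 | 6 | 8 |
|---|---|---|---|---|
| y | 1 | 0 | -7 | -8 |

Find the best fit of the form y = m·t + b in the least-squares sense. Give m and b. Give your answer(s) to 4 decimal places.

m = -0.9780, b = 0.1674

Compute the Gram sums: Σt·t = 113, Σt = 15, Σ1 = 4.
Moment sums: Σt·y = -108, Σy = -14.
AᵀA·[m, b]ᵀ = Aᵀy becomes [[113, 15]; [15, 4]]·[m, b]ᵀ = [-108, -14]ᵀ.
Determinant 113·4 − 15² = 227.
m = ((-108)·4 − 15·(-14))/227 = -222/227; b = (113·(-14) − 15·(-108))/227 = 38/227.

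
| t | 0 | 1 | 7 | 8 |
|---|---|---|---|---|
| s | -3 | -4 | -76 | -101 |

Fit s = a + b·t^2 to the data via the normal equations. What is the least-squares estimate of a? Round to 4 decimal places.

a = -2.5965

Sums needed: Σ1 = 4, Σt^2 = 114, Σt^2·t^2 = 6498.
And Σs = -184, Σt^2·s = -10192.
Normal equations: [[4, 114]; [114, 6498]]·[a, b]ᵀ = [-184, -10192]ᵀ.
Δ = 4·6498 − 114² = 12996.
a = ((-184)·6498 − 114·(-10192))/12996 = -148/57; b = (4·(-10192) − 114·(-184))/12996 = -4948/3249.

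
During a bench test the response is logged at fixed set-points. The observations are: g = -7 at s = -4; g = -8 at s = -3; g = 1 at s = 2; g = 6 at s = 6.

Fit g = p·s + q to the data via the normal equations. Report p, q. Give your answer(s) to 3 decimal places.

Sums needed: Σs·s = 65, Σs = 1, Σ1 = 4.
Right-hand side: Σs·g = 90, Σg = -8.
Normal equations: [[65, 1]; [1, 4]]·[p, q]ᵀ = [90, -8]ᵀ.
Eliminating q: 4·(row 1) − 1·(row 2) gives 259·p = 4·90 − 1·(-8) = 368, so p = 368/259.
Then q = ((-8) − 1·(368/259))/4 = -610/259.

p = 1.421, q = -2.355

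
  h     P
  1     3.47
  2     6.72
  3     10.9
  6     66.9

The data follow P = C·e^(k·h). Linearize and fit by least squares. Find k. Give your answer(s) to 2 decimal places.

Taking logs, ln P = k·h + ln C, so regress ln P on h.
Σh = 12.0000, Σ(h)² = 50.0000, Σln P = 9.7412, Σh·ln P = 37.4398.
Normal system: [[50.0000, 12.0000]; [12.0000, 4]]·[k, ln C]ᵀ = [37.4398, 9.7412]ᵀ.
Δ = 50.0000·4 − (12.0000)² = 56.0000; k = (37.4398·4 − 12.0000·9.7412)/56.0000 = 0.58687, ln C = (50.0000·9.7412 − 12.0000·37.4398)/56.0000 = 0.67469.

k = 0.59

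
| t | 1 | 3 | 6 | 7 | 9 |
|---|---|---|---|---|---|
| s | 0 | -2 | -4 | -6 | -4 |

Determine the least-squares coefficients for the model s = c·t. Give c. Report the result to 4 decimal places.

c = -0.6136

Setting ∂/∂c … = 0 gives: 176·c = -108.
Hence c = -108 / 176 ≈ -0.613636.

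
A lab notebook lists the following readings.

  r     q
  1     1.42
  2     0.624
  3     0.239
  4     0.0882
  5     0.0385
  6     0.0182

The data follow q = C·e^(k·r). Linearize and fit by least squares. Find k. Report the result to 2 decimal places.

k = -0.89

With ln qᵢ as the transformed response and rᵢ as the regressor:
Sums: Σr = 21.0000, Σ(r)² = 91.0000, Σln q = -11.2438, Σr·ln q = -54.9225.
Normal system: [[91.0000, 21.0000]; [21.0000, 6]]·[k, ln C]ᵀ = [-54.9225, -11.2438]ᵀ.
Solving (det = 105.0000): k = -0.88967, ln C = 1.23986.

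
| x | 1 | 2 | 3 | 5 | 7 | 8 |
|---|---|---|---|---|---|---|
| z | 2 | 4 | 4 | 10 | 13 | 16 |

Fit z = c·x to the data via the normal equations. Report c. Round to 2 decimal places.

c = 1.91

Setting ∂/∂c … = 0 gives: 152·c = 291.
(Σx·x = 152, Σx·z = 291.)
Hence c = 291 / 152 ≈ 1.91447.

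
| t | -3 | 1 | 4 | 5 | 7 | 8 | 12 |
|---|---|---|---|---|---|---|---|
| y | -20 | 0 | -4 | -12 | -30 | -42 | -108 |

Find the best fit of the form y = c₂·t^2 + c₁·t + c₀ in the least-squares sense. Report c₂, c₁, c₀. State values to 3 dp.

c₂ = -0.991, c₁ = 3.008, c₀ = -1.870

Entries of MᵀM: Σt^2·t^2 = 28196, Σt^2·t = 2746, Σt^2 = 308, Σt·t = 308, Σt = 34, Σ1 = 7.
Right-hand side: Σt^2·y = -20254, Σt·y = -1858, Σy = -216.
So MᵀM·[c₂, c₁, c₀]ᵀ = Mᵀy: [[28196, 2746, 308]; [2746, 308, 34]; [308, 34, 7]]·[c₂, c₁, c₀]ᵀ = [-20254, -1858, -216]ᵀ.
Row-reducing yields c₂ = -7345/7413, c₁ = 398149/132375, c₀ = -577522/308875.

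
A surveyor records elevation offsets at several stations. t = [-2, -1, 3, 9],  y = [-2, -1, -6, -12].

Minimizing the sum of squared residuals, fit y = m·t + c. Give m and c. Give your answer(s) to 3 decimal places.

With design matrix A, AᵀA = [[95, 9]; [9, 4]] and Aᵀy = [-121, -21]ᵀ.
Eliminating c: 4·(row 1) − 9·(row 2) gives 299·m = 4·(-121) − 9·(-21) = -295, so m = -295/299.
Then c = ((-21) − 9·(-295/299))/4 = -906/299.

m = -0.987, c = -3.030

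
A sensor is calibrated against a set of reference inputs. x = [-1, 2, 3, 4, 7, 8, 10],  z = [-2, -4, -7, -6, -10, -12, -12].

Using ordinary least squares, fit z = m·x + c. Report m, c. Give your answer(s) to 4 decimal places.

Compute the Gram sums: Σx·x = 243, Σx = 33, Σ1 = 7.
And Σx·z = -337, Σz = -53.
Determinant 243·7 − 33² = 612.
m = ((-337)·7 − 33·(-53))/612 = -305/306; c = (243·(-53) − 33·(-337))/612 = -293/102.

m = -0.9967, c = -2.8725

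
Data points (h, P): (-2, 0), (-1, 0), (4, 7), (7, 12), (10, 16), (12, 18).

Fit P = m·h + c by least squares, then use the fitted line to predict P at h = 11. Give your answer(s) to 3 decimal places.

Entries of MᵀM: Σh·h = 314, Σh = 30, Σ1 = 6.
Moment sums: Σh·P = 488, ΣP = 53.
Normal equations: [[314, 30]; [30, 6]]·[m, c]ᵀ = [488, 53]ᵀ.
det = 314·6 − 30² = 984.
m = (488·6 − 30·53)/984 = 223/164; c = (314·53 − 30·488)/984 = 1001/492.
At h = 11: P̂ = (223/164)·(11) + (1001/492)·(1) = 2090/123.

P̂ = 16.992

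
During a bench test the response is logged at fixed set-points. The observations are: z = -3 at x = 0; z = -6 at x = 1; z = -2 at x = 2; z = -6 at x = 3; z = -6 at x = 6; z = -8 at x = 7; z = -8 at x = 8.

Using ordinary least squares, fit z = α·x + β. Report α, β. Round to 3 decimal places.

α = -0.570, β = -3.371

Normal-equation sums: Σx·x = 163, Σx = 27, Σ1 = 7.
Right-hand side: Σx·z = -184, Σz = -39.
Normal equations: [[163, 27]; [27, 7]]·[α, β]ᵀ = [-184, -39]ᵀ.
Eliminating β: 7·(row 1) − 27·(row 2) gives 412·α = 7·(-184) − 27·(-39) = -235, so α = -235/412.
Then β = ((-39) − 27·(-235/412))/7 = -1389/412.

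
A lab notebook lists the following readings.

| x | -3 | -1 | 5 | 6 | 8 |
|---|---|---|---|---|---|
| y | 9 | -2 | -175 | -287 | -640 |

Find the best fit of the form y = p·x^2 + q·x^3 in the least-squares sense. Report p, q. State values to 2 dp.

p = -1.98, q = -1.00

With design matrix A, AᵀA = [[6099, 43425]; [43425, 325155]] and Aᵀy = [-55588, -411788]ᵀ.
det = 6099·325155 − 43425² = 97389720.
p = ((-55588)·325155 − 43425·(-411788))/97389720 = -1606852/811581; q = (6099·(-411788) − 43425·(-55588))/97389720 = -4066088/4057905.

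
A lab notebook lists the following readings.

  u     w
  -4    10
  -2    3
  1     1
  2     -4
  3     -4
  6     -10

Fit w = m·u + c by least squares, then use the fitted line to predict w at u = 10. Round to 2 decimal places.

ŵ = -17.68

With design matrix A, AᵀA = [[70, 6]; [6, 6]] and Aᵀw = [-125, -4]ᵀ.
Determinant 70·6 − 6² = 384.
m = ((-125)·6 − 6·(-4))/384 = -121/64; c = (70·(-4) − 6·(-125))/384 = 235/192.
At u = 10: ŵ = (-121/64)·(10) + (235/192)·(1) = -3395/192.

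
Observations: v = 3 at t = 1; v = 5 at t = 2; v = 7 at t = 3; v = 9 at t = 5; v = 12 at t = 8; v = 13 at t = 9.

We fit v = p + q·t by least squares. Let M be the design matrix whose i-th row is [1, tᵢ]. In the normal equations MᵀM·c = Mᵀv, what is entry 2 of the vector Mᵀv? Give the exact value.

Entry 2 ↔ basis t, so (Mᵀv)_{2} = Σᵢ (t)·vᵢ = (1)·(3) + (2)·(5) + (3)·(7) + (5)·(9) + (8)·(12) + (9)·(13) = 292.

292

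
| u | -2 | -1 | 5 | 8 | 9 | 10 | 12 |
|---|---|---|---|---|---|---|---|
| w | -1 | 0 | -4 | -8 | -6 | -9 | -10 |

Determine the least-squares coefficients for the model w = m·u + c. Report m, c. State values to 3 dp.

XᵀX·[m, c]ᵀ = Xᵀw reads: 419·m + 41·c = -346;  41·m + 7·c = -38.
det = 419·7 − 41² = 1252.
m = ((-346)·7 − 41·(-38))/1252 = -216/313; c = (419·(-38) − 41·(-346))/1252 = -434/313.

m = -0.690, c = -1.387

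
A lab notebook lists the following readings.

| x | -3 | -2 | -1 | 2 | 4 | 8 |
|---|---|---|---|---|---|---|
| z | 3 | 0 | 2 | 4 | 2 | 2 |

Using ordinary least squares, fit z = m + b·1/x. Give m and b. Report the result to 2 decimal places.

m = 2.36, b = 1.19

Normal-equation sums: Σ1 = 6, Σ1/x = -23/24, Σ1/x·1/x = 973/576.
And Σz = 13, Σ1/x·z = -1/4.
Determinant 6·(973/576) − (-23/24)² = 5309/576.
m = (13·(973/576) − (-23/24)·(-1/4))/(5309/576) = 12511/5309; b = (6·(-1/4) − (-23/24)·13)/(5309/576) = 6312/5309.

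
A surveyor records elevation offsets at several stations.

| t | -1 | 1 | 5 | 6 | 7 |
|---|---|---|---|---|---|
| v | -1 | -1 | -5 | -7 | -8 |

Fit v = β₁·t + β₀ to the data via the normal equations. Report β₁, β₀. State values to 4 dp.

β₁ = -0.9280, β₀ = -1.0593

Setting ∂/∂β₁ … = 0 gives: 112·β₁ + 18·β₀ = -123;  18·β₁ + 5·β₀ = -22.
Determinant 112·5 − 18² = 236.
β₁ = ((-123)·5 − 18·(-22))/236 = -219/236; β₀ = (112·(-22) − 18·(-123))/236 = -125/118.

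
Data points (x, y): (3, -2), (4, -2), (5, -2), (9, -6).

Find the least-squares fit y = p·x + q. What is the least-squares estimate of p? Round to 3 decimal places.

The normal equations are: 131·p + 21·q = -78;  21·p + 4·q = -12.
Δ = 131·4 − 21² = 83.
p = ((-78)·4 − 21·(-12))/83 = -60/83; q = (131·(-12) − 21·(-78))/83 = 66/83.

p = -0.723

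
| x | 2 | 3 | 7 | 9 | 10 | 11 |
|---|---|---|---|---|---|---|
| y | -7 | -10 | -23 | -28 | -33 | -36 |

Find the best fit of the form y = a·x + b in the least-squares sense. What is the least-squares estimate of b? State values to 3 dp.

With design matrix A, AᵀA = [[364, 42]; [42, 6]] and Aᵀy = [-1183, -137]ᵀ.
Δ = 364·6 − 42² = 420.
a = ((-1183)·6 − 42·(-137))/420 = -16/5; b = (364·(-137) − 42·(-1183))/420 = -13/30.

b = -0.433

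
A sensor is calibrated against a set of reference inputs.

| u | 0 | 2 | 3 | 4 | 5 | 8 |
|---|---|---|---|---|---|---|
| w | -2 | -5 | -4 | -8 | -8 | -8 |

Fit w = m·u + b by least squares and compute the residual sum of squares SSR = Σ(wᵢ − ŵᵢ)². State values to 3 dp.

SSR = 9.259

From the data, Σu·u = 118, Σu = 22, Σ1 = 6.
And Σu·w = -158, Σw = -35.
So MᵀM·[m, b]ᵀ = Mᵀw: [[118, 22]; [22, 6]]·[m, b]ᵀ = [-158, -35]ᵀ.
Eliminating b: 6·(row 1) − 22·(row 2) gives 224·m = 6·(-158) − 22·(-35) = -178, so m = -89/112.
Then b = ((-35) − 22·(-89/112))/6 = -327/112.
Residuals: 103/112, -55/112, 73/56, -213/112, -31/28, 143/112; SSR = 1037/112.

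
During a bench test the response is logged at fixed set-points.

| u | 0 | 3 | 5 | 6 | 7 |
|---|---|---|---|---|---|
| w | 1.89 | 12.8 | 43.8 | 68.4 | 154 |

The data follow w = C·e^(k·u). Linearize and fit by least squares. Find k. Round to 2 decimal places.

k = 0.62

Linearized form: ln w = k·u + ln C. From the 5 transformed points,
AᵀA = [[119.0000, 21.0000]; [21.0000, 5]], rhs = [87.1574, 16.2280]ᵀ  (here Σu = 21.0000, Σ(u)² = 119.0000, Σln w = 16.2280, Σu·ln w = 87.1574).
Δ = 119.0000·5 − (21.0000)² = 154.0000; k = (87.1574·5 − 21.0000·16.2280)/154.0000 = 0.61688, ln C = (119.0000·16.2280 − 21.0000·87.1574)/154.0000 = 0.65470.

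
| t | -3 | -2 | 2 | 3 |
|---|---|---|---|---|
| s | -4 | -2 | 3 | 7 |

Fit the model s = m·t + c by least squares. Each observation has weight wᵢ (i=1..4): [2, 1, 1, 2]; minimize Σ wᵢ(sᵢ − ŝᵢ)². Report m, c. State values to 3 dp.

m = 1.727, c = 1.167

The normal equations are: 44·m + 0·c = 76;  0·m + 6·c = 7.
(Σwᵢ·t·t = 44, Σwᵢ·t = 0, Σwᵢ·1 = 6, Σwᵢ·t·s = 76, Σwᵢ·s = 7.)
Eliminating c: 6·(row 1) − 0·(row 2) gives 264·m = 6·76 − 0·7 = 456, so m = 19/11.
Then c = (7 − 0·(19/11))/6 = 7/6.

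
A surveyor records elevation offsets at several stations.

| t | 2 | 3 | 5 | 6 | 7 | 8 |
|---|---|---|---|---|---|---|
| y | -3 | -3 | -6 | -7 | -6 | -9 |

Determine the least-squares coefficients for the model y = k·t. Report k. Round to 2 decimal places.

Compute the Gram sums: Σt·t = 187.
Moment sums: Σt·y = -201.
k = (-201)/187 = -1.07487.

k = -1.07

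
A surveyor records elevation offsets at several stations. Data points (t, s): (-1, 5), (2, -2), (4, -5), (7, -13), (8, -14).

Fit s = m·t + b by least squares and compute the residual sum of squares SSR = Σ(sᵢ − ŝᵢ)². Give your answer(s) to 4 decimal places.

Entries of XᵀX: Σt·t = 134, Σt = 20, Σ1 = 5.
Right-hand side: Σt·s = -232, Σs = -29.
Normal equations: [[134, 20]; [20, 5]]·[m, b]ᵀ = [-232, -29]ᵀ.
Determinant 134·5 − 20² = 270.
m = ((-232)·5 − 20·(-29))/270 = -58/27; b = (134·(-29) − 20·(-232))/270 = 377/135.
Residuals: 8/135, -67/135, 4/5, -34/45, 53/135; SSR = 218/135.

SSR = 1.6148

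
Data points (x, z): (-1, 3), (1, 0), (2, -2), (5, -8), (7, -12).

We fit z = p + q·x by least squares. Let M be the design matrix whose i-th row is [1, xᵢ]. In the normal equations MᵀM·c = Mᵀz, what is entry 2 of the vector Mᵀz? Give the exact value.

-131

Entry 2 ↔ basis x, so (Mᵀz)_{2} = Σᵢ (x)·zᵢ = (-1)·(3) + (1)·(0) + (2)·(-2) + (5)·(-8) + (7)·(-12) = -131.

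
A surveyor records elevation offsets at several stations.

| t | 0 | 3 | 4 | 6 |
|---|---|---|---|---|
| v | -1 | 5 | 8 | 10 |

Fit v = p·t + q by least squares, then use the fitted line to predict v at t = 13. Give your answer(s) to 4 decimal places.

v̂ = 23.9600

The normal system XᵀX·[p, q]ᵀ = Xᵀv is [[61, 13]; [13, 4]]·[p, q]ᵀ = [107, 22]ᵀ.
Δ = 61·4 − 13² = 75.
p = (107·4 − 13·22)/75 = 142/75; q = (61·22 − 13·107)/75 = -49/75.
At t = 13: v̂ = (142/75)·(13) + (-49/75)·(1) = 599/25.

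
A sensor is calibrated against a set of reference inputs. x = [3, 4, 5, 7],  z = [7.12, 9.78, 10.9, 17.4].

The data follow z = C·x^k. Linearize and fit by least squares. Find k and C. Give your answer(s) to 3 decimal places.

k = 1.021, C = 2.294

Linearized form: ln z = k·ln x + ln C. From the 4 transformed points,
Σln x = 6.0403, Σ(ln x)² = 9.5056, Σln z = 9.4885, Σln x·ln z = 14.7207.
Normal system: [[9.5056, 6.0403]; [6.0403, 4]]·[k, ln C]ᵀ = [14.7207, 9.4885]ᵀ.
Δ = 9.5056·4 − (6.0403)² = 1.5378; k = (14.7207·4 − 6.0403·9.4885)/1.5378 = 1.02091, ln C = (9.5056·9.4885 − 6.0403·14.7207)/1.5378 = 0.83048, so C = exp(0.83048) = 2.29443.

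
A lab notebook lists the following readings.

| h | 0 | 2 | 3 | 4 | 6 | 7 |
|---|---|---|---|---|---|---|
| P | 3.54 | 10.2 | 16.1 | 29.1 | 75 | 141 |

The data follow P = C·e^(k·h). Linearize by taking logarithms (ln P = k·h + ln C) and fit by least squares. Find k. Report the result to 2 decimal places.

Let Y = ln P. Fitting Y = k·h + ln C by least squares:
Sums: Σh = 22.0000, Σ(h)² = 114.0000, Σln P = 19.0023, Σh·ln P = 87.0104.
Normal system: [[114.0000, 22.0000]; [22.0000, 6]]·[k, ln C]ᵀ = [87.0104, 19.0023]ᵀ.
Solving (det = 200.0000): k = 0.52006, ln C = 1.26017.

k = 0.52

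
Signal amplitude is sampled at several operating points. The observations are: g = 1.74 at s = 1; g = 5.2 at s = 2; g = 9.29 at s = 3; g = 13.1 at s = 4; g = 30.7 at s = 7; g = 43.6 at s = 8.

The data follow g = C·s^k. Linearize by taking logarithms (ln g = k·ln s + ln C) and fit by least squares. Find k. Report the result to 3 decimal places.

Linearized form: ln g = k·ln s + ln C. From the 6 transformed points,
AᵀA = [[11.7199, 7.2034]; [7.2034, 6]], rhs = [21.6712, 14.2034]ᵀ  (here Σln s = 7.2034, Σ(ln s)² = 11.7199, Σln g = 14.2034, Σln s·ln g = 21.6712).
Slope k = (n·Σln s·ln g − Σln s·Σln g)/(n·Σ(ln s)² − (Σln s)²) = (6·21.6712 − 7.2034·14.2034)/18.4301 = 1.50376; ln C = (Σln g − k·Σln s)/n = 0.56188.

k = 1.504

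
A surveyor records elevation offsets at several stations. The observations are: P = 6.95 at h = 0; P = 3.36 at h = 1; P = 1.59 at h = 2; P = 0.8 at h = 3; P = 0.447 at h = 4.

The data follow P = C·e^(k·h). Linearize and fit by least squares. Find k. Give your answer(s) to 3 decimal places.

k = -0.692

Taking logs, ln P = k·h + ln C, so regress ln P on h.
Σh = 10.0000, Σ(h)² = 30.0000, Σln P = 2.5861, Σh·ln P = -1.7508.
Equations: 30.0000·k + 10.0000·ln C = -1.7508;  10.0000·k + 5·ln C = 2.5861.
Solving (det = 50.0000): k = -0.69230, ln C = 1.90181.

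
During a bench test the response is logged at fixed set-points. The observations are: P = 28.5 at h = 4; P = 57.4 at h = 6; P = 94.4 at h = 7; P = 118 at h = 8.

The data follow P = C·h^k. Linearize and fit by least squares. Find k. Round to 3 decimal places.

Linearized form: ln P = k·ln h + ln C. From the 4 transformed points,
AᵀA = [[13.2429, 7.2034]; [7.2034, 4]], rhs = [30.6701, 16.7182]ᵀ  (here Σln h = 7.2034, Σ(ln h)² = 13.2429, Σln P = 16.7182, Σln h·ln P = 30.6701).
Δ = 13.2429·4 − (7.2034)² = 1.0824; k = (30.6701·4 − 7.2034·16.7182)/1.0824 = 2.08126, ln C = (13.2429·16.7182 − 7.2034·30.6701)/1.0824 = 0.43151.

k = 2.081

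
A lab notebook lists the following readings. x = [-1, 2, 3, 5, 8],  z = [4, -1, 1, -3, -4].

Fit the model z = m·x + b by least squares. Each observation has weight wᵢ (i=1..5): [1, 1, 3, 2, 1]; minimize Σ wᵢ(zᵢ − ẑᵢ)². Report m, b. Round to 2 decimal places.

m = -0.94, b = 2.78

Entries of MᵀWM: Σwᵢ·x·x = 146, Σwᵢ·x = 28, Σwᵢ·1 = 8.
For MᵀWz: Σwᵢ·x·z = -59, Σwᵢ·z = -4.
MᵀWM·[m, b]ᵀ = MᵀWz becomes [[146, 28]; [28, 8]]·[m, b]ᵀ = [-59, -4]ᵀ.
Eliminating b: 8·(row 1) − 28·(row 2) gives 384·m = 8·(-59) − 28·(-4) = -360, so m = -15/16.
Then b = ((-4) − 28·(-15/16))/8 = 89/32.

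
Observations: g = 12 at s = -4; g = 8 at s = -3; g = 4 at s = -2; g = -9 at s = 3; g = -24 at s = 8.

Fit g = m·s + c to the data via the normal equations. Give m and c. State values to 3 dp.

m = -2.919, c = -0.632

Compute the Gram sums: Σs·s = 102, Σs = 2, Σ1 = 5.
And Σs·g = -299, Σg = -9.
So AᵀA·[m, c]ᵀ = Aᵀg: [[102, 2]; [2, 5]]·[m, c]ᵀ = [-299, -9]ᵀ.
Eliminating c: 5·(row 1) − 2·(row 2) gives 506·m = 5·(-299) − 2·(-9) = -1477, so m = -1477/506.
Then c = ((-9) − 2·(-1477/506))/5 = -160/253.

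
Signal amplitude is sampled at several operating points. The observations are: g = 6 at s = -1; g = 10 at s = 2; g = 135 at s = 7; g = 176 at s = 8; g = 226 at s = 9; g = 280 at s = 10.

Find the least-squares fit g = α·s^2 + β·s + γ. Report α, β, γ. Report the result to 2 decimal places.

α = 2.95, β = -1.65, γ = 1.44

Setting ∂/∂α … = 0 gives: 23075·α + 2591·β + 299·γ = 64231;  2591·α + 299·β + 35·γ = 7201;  299·α + 35·β + 6·γ = 833.
Inverting the 3×3 Gram matrix, [α, β, γ]ᵀ = [34291/11624, -19163/11624, 4187/2906]ᵀ.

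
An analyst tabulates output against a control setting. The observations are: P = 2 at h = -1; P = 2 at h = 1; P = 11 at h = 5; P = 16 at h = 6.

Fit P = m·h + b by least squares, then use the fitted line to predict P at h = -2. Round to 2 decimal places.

P̂ = -1.79

The normal system XᵀX·[m, b]ᵀ = XᵀP is [[63, 11]; [11, 4]]·[m, b]ᵀ = [151, 31]ᵀ.
Δ = 63·4 − 11² = 131.
m = (151·4 − 11·31)/131 = 263/131; b = (63·31 − 11·151)/131 = 292/131.
At h = -2: P̂ = (263/131)·(-2) + (292/131)·(1) = -234/131.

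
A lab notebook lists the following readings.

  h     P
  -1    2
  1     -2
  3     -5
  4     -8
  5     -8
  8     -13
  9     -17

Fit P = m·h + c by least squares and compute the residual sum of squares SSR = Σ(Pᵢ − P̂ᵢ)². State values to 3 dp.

SSR = 4.240

With design matrix A, AᵀA = [[197, 29]; [29, 7]] and AᵀP = [-348, -51]ᵀ.
det = 197·7 − 29² = 538.
m = ((-348)·7 − 29·(-51))/538 = -957/538; c = (197·(-51) − 29·(-348))/538 = 45/538.
Residuals: 37/269, -82/269, 68/269, -521/538, 218/269, 617/538, -289/269; SSR = 2281/538.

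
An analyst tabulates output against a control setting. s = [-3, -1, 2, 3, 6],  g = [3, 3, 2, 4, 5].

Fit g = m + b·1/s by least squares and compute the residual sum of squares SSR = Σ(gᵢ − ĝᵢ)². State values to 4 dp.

SSR = 5.1391

Entries of XᵀX: Σ1 = 5, Σ1/s = -1/3, Σ1/s·1/s = 3/2.
Right-hand side: Σg = 17, Σ1/s·g = -5/6.
Normal equations: [[5, -1/3]; [-1/3, 3/2]]·[m, b]ᵀ = [17, -5/6]ᵀ.
det = 5·(3/2) − (-1/3)² = 133/18.
m = (17·(3/2) − (-1/3)·(-5/6))/(133/18) = 454/133; b = (5·(-5/6) − (-1/3)·17)/(133/18) = 27/133.
Residuals: -46/133, -4/19, -403/266, 69/133, 59/38; SSR = 1367/266.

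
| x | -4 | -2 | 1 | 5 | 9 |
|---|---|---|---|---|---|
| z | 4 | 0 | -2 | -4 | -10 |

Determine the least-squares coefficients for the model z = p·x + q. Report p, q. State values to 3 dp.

p = -0.960, q = -0.671

Entries of MᵀM: Σx·x = 127, Σx = 9, Σ1 = 5.
And Σx·z = -128, Σz = -12.
MᵀM·[p, q]ᵀ = Mᵀz becomes [[127, 9]; [9, 5]]·[p, q]ᵀ = [-128, -12]ᵀ.
Eliminating q: 5·(row 1) − 9·(row 2) gives 554·p = 5·(-128) − 9·(-12) = -532, so p = -266/277.
Then q = ((-12) − 9·(-266/277))/5 = -186/277.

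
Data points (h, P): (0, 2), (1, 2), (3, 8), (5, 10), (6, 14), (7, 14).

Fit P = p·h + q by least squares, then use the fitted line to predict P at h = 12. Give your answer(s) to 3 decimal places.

Forming MᵀM = [[120, 22]; [22, 6]] and MᵀP = [258, 50]ᵀ gives MᵀM·[p, q]ᵀ = MᵀP.
Determinant 120·6 − 22² = 236.
p = (258·6 − 22·50)/236 = 112/59; q = (120·50 − 22·258)/236 = 81/59.
At h = 12: P̂ = (112/59)·(12) + (81/59)·(1) = 1425/59.

P̂ = 24.153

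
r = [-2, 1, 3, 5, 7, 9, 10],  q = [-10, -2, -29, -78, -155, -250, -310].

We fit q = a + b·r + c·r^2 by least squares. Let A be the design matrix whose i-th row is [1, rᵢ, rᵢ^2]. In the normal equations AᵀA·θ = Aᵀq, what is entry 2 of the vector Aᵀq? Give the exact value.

-6894

Entry 2 ↔ basis r, so (Aᵀq)_{2} = Σᵢ (r)·qᵢ = (-2)·(-10) + (1)·(-2) + (3)·(-29) + (5)·(-78) + (7)·(-155) + (9)·(-250) + (10)·(-310) = -6894.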